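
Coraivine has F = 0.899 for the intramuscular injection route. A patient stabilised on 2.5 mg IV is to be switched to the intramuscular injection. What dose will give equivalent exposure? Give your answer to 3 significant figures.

D_intramuscular = 2.78 mg

For equal systemic exposure: F × D_ev = D_iv
D_ev = D_iv / F = 2.5 / 0.899 = 2.78087 mg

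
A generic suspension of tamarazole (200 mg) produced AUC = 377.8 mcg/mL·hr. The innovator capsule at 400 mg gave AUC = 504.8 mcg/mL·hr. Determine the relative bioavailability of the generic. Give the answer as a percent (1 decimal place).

F_rel = 149.7%

F_rel = (AUC_test/D_test) / (AUC_ref/D_ref)
      = (377.8/200) / (504.8/400)
      = 1.889 / 1.262 = 1.4968 = 149.68%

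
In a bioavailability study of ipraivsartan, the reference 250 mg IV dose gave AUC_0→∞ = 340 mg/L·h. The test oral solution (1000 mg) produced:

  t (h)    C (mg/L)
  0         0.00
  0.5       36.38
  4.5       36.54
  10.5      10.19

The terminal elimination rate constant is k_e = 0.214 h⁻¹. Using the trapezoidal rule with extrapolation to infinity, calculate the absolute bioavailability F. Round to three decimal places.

Trapezoidal AUC_0→10.5 (oral solution):
  [0→0.5]: (0.00+36.38)/2 × 0.5 = 9.095
  [0.5→4.5]: (36.38+36.54)/2 × 4 = 145.84
  [4.5→10.5]: (36.54+10.19)/2 × 6 = 140.19
  Sum = 295.125 mg/L·h
Tail: C_last/k_e = 10.19/0.214 = 47.617
AUC_0→∞ (oral solution) = 295.125 + 47.617 = 342.742 mg/L·h
F = (AUC_ev/D_ev)/(AUC_iv/D_iv) = (342.742/1000)/(340/250) = 0.342742/1.36 = 0.2520

F = 0.252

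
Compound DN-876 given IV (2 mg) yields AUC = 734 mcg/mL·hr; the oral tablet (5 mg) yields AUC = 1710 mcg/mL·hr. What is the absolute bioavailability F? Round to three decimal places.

F = (AUC_ev / D_ev) / (AUC_iv / D_iv)
  = (1710/5) / (734/2)
  = 342 / 367 = 0.9319

F = 0.932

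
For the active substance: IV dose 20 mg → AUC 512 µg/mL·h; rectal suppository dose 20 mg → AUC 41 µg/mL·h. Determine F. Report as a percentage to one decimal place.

F = (AUC_ev / D_ev) / (AUC_iv / D_iv)
  = (41/20) / (512/20)
  = 2.05 / 25.6 = 0.0801
  = 8.01%

F = 8.0%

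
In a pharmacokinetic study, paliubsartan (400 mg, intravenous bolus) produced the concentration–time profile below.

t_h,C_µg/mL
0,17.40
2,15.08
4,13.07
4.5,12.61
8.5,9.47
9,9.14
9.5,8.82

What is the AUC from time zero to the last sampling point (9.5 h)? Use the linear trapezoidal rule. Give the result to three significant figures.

Trapezoidal AUC_0→9.5:
  [0→2]: (17.40+15.08)/2 × 2 = 32.48
  [2→4]: (15.08+13.07)/2 × 2 = 28.15
  [4→4.5]: (13.07+12.61)/2 × 0.5 = 6.42
  [4.5→8.5]: (12.61+9.47)/2 × 4 = 44.16
  [8.5→9]: (9.47+9.14)/2 × 0.5 = 4.6525
  [9→9.5]: (9.14+8.82)/2 × 0.5 = 4.49
  Sum = 120.3525 µg/mL·h

AUC = 120 µg/mL·h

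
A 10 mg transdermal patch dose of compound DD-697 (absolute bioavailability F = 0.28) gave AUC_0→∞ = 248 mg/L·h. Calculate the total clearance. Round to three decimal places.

CL = 0.011 L/h

CL = F × Dose / AUC_0→∞
   = 0.28 × 10 / 248 = 0.0112903 L/h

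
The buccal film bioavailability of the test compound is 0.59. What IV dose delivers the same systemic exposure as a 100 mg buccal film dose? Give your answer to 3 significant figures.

D_iv = 59.0 mg

Systemic exposure from an extravascular dose = F × D_ev, so the equivalent IV dose is F × D_ev.
D_iv = F × D_ev = 0.59 × 100 = 59 mg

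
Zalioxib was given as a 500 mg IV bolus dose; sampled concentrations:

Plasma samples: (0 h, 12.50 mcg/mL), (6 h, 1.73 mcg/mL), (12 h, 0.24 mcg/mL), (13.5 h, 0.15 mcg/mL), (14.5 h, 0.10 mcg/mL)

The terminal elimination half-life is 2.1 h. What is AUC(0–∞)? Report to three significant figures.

AUC = 49.3 mcg/mL·h

Trapezoidal AUC_0→14.5:
  [0→6]: (12.50+1.73)/2 × 6 = 42.69
  [6→12]: (1.73+0.24)/2 × 6 = 5.91
  [12→13.5]: (0.24+0.15)/2 × 1.5 = 0.2925
  [13.5→14.5]: (0.15+0.10)/2 × 1 = 0.125
  Sum = 49.0175 mcg/mL·h
k_e = ln2 / t½ = 0.693147 / 2.1 = 0.3301 h^-1
Extrapolated tail: C_last / k_e = 0.10 / 0.3301 = 0.303
AUC_0→∞ = 49.0175 + 0.303 = 49.3205 mcg/mL·h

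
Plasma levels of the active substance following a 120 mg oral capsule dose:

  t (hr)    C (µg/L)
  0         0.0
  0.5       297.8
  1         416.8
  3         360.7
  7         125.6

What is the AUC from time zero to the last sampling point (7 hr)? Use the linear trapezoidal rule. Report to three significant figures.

Trapezoidal AUC_0→7:
  [0→0.5]: (0.0+297.8)/2 × 0.5 = 74.45
  [0.5→1]: (297.8+416.8)/2 × 0.5 = 178.65
  [1→3]: (416.8+360.7)/2 × 2 = 777.5
  [3→7]: (360.7+125.6)/2 × 4 = 972.6
  Sum = 2003.2 µg/L·hr

AUC = 2000 µg/L·hr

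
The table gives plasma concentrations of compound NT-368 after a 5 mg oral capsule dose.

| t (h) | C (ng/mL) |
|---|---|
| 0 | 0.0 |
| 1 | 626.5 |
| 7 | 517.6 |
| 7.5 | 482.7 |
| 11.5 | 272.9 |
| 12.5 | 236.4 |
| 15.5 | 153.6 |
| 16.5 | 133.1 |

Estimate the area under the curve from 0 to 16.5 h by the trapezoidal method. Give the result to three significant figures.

Trapezoidal AUC_0→16.5:
  [0→1]: (0.0+626.5)/2 × 1 = 313.25
  [1→7]: (626.5+517.6)/2 × 6 = 3432.3
  [7→7.5]: (517.6+482.7)/2 × 0.5 = 250.075
  [7.5→11.5]: (482.7+272.9)/2 × 4 = 1511.2
  [11.5→12.5]: (272.9+236.4)/2 × 1 = 254.65
  [12.5→15.5]: (236.4+153.6)/2 × 3 = 585.0
  [15.5→16.5]: (153.6+133.1)/2 × 1 = 143.35
  Sum = 6489.825 ng/mL·h

AUC = 6490 ng/mL·h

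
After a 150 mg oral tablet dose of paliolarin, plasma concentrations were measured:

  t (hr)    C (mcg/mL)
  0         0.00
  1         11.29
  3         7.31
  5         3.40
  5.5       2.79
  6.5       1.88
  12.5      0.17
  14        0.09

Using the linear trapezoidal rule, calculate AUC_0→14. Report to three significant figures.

AUC = 45.2 mcg/mL·hr

Trapezoidal AUC_0→14:
  [0→1]: (0.00+11.29)/2 × 1 = 5.645
  [1→3]: (11.29+7.31)/2 × 2 = 18.6
  [3→5]: (7.31+3.40)/2 × 2 = 10.71
  [5→5.5]: (3.40+2.79)/2 × 0.5 = 1.5475
  [5.5→6.5]: (2.79+1.88)/2 × 1 = 2.335
  [6.5→12.5]: (1.88+0.17)/2 × 6 = 6.15
  [12.5→14]: (0.17+0.09)/2 × 1.5 = 0.195
  Sum = 45.1825 mcg/mL·hr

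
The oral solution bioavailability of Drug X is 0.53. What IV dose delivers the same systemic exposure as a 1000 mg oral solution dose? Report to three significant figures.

Systemic exposure from an extravascular dose = F × D_ev, so the equivalent IV dose is F × D_ev.
D_iv = F × D_ev = 0.53 × 1000 = 530 mg

D_iv = 530 mg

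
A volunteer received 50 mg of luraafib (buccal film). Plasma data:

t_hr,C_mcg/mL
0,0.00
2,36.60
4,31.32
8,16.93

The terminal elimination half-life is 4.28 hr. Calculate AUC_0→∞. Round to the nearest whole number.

Trapezoidal AUC_0→8:
  [0→2]: (0.00+36.60)/2 × 2 = 36.6
  [2→4]: (36.60+31.32)/2 × 2 = 67.92
  [4→8]: (31.32+16.93)/2 × 4 = 96.5
  Sum = 201.02 mcg/mL·hr
k_e = ln2 / t½ = 0.693147 / 4.28 = 0.1620 hr^-1
Extrapolated tail: C_last / k_e = 16.93 / 0.162 = 104.506
AUC_0→∞ = 201.02 + 104.506 = 305.526 mcg/mL·hr

AUC = 306 mcg/mL·hr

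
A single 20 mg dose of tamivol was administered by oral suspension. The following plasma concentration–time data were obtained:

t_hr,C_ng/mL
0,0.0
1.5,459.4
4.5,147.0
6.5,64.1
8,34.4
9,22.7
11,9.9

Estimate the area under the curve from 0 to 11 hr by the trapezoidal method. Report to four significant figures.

Trapezoidal AUC_0→11:
  [0→1.5]: (0.0+459.4)/2 × 1.5 = 344.55
  [1.5→4.5]: (459.4+147.0)/2 × 3 = 909.6
  [4.5→6.5]: (147.0+64.1)/2 × 2 = 211.1
  [6.5→8]: (64.1+34.4)/2 × 1.5 = 73.875
  [8→9]: (34.4+22.7)/2 × 1 = 28.55
  [9→11]: (22.7+9.9)/2 × 2 = 32.6
  Sum = 1600.275 ng/mL·hr

AUC = 1600 ng/mL·hr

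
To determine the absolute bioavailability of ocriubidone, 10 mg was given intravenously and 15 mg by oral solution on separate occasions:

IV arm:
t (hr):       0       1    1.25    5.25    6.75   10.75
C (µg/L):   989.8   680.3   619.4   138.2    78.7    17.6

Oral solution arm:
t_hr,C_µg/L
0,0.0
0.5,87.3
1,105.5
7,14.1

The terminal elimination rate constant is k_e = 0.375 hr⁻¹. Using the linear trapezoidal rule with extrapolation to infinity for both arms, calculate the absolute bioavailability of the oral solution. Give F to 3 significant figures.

F = 0.107

Trapezoidal AUC_0→10.75 (IV):
  [0→1]: (989.8+680.3)/2 × 1 = 835.05
  [1→1.25]: (680.3+619.4)/2 × 0.25 = 162.4625
  [1.25→5.25]: (619.4+138.2)/2 × 4 = 1515.2
  [5.25→6.75]: (138.2+78.7)/2 × 1.5 = 162.675
  [6.75→10.75]: (78.7+17.6)/2 × 4 = 192.6
  Sum = 2867.9875 µg/L·hr
IV tail: 17.6/0.375 = 46.933; AUC_iv,0→∞ = 2867.9875 + 46.933 = 2914.9205 µg/L·hr
Trapezoidal AUC_0→7 (oral solution):
  [0→0.5]: (0.0+87.3)/2 × 0.5 = 21.825
  [0.5→1]: (87.3+105.5)/2 × 0.5 = 48.2
  [1→7]: (105.5+14.1)/2 × 6 = 358.8
  Sum = 428.825 µg/L·hr
oral solution tail: 14.1/0.375 = 37.600; AUC_ev,0→∞ = 428.825 + 37.600 = 466.425 µg/L·hr
F = (AUC_ev/D_ev)/(AUC_iv/D_iv) = (466.425/15)/(2914.9205/10) = 31.095/291.49205 = 0.1067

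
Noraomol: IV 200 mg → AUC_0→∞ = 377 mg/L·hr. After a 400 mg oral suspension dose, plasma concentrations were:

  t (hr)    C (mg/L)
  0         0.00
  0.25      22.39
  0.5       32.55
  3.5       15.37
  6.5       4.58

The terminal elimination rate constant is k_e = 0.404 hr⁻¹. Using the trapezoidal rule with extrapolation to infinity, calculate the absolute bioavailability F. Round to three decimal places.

Trapezoidal AUC_0→6.5 (oral suspension):
  [0→0.25]: (0.00+22.39)/2 × 0.25 = 2.79875
  [0.25→0.5]: (22.39+32.55)/2 × 0.25 = 6.8675
  [0.5→3.5]: (32.55+15.37)/2 × 3 = 71.88
  [3.5→6.5]: (15.37+4.58)/2 × 3 = 29.925
  Sum = 111.47125 mg/L·hr
Tail: C_last/k_e = 4.58/0.404 = 11.337
AUC_0→∞ (oral suspension) = 111.47125 + 11.337 = 122.80825 mg/L·hr
F = (AUC_ev/D_ev)/(AUC_iv/D_iv) = (122.80825/400)/(377/200) = 0.307021/1.885 = 0.1629

F = 0.163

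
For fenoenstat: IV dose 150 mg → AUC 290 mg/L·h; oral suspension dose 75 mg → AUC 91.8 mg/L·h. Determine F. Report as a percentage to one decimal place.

F = (AUC_ev / D_ev) / (AUC_iv / D_iv)
  = (91.8/75) / (290/150)
  = 1.224 / 1.93333 = 0.6331
  = 63.31%

F = 63.3%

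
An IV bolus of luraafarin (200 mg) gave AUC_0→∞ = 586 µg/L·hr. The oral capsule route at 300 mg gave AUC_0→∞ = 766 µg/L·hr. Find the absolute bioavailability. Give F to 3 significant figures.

F = (AUC_ev / D_ev) / (AUC_iv / D_iv)
  = (766/300) / (586/200)
  = 2.55333 / 2.93 = 0.8714

F = 0.871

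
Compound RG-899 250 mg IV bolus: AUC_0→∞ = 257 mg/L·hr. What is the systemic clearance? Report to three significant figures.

CL = Dose_iv / AUC_0→∞
   = 250 / 257 = 0.972763 L/hr

CL = 0.973 L/hr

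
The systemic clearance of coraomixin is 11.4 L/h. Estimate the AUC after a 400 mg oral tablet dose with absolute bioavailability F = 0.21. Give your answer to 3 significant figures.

AUC_0→∞ = F × Dose / CL
        = 0.21 × 400 / 11.4 = 7.36842 mg/L·h

AUC = 7.37 mg/L·h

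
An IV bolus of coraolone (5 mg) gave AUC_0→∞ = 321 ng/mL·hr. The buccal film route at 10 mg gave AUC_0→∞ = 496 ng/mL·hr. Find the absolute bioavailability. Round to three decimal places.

F = (AUC_ev / D_ev) / (AUC_iv / D_iv)
  = (496/10) / (321/5)
  = 49.6 / 64.2 = 0.7726

F = 0.773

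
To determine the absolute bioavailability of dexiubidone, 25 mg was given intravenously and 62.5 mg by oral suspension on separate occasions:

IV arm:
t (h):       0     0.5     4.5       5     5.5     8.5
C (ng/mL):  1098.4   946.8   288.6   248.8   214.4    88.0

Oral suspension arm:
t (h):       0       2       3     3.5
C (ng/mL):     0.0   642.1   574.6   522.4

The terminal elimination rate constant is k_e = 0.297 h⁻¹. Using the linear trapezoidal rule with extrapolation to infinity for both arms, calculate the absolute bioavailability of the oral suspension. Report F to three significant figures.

F = 0.330

Trapezoidal AUC_0→8.5 (IV):
  [0→0.5]: (1098.4+946.8)/2 × 0.5 = 511.3
  [0.5→4.5]: (946.8+288.6)/2 × 4 = 2470.8
  [4.5→5]: (288.6+248.8)/2 × 0.5 = 134.35
  [5→5.5]: (248.8+214.4)/2 × 0.5 = 115.8
  [5.5→8.5]: (214.4+88.0)/2 × 3 = 453.6
  Sum = 3685.85 ng/mL·h
IV tail: 88.0/0.297 = 296.296; AUC_iv,0→∞ = 3685.85 + 296.296 = 3982.146 ng/mL·h
Trapezoidal AUC_0→3.5 (oral suspension):
  [0→2]: (0.0+642.1)/2 × 2 = 642.1
  [2→3]: (642.1+574.6)/2 × 1 = 608.35
  [3→3.5]: (574.6+522.4)/2 × 0.5 = 274.25
  Sum = 1524.7 ng/mL·h
oral suspension tail: 522.4/0.297 = 1758.923; AUC_ev,0→∞ = 1524.7 + 1758.923 = 3283.623 ng/mL·h
F = (AUC_ev/D_ev)/(AUC_iv/D_iv) = (3283.623/62.5)/(3982.146/25) = 52.537968/159.28584 = 0.3298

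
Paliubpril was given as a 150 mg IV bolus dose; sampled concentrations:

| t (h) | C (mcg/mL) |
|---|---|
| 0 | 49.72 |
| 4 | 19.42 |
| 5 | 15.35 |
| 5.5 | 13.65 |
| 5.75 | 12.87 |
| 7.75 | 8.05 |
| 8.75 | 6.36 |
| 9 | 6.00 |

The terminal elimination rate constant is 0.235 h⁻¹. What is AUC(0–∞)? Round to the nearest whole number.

AUC = 221 mcg/mL·h

Trapezoidal AUC_0→9:
  [0→4]: (49.72+19.42)/2 × 4 = 138.28
  [4→5]: (19.42+15.35)/2 × 1 = 17.385
  [5→5.5]: (15.35+13.65)/2 × 0.5 = 7.25
  [5.5→5.75]: (13.65+12.87)/2 × 0.25 = 3.315
  [5.75→7.75]: (12.87+8.05)/2 × 2 = 20.92
  [7.75→8.75]: (8.05+6.36)/2 × 1 = 7.205
  [8.75→9]: (6.36+6.00)/2 × 0.25 = 1.545
  Sum = 195.9 mcg/mL·h
Extrapolated tail: C_last / k_e = 6.00 / 0.235 = 25.532
AUC_0→∞ = 195.9 + 25.532 = 221.432 mcg/mL·h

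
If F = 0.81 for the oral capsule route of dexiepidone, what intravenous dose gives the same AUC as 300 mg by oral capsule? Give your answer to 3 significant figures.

Systemic exposure from an extravascular dose = F × D_ev, so the equivalent IV dose is F × D_ev.
D_iv = F × D_ev = 0.81 × 300 = 243 mg

D_iv = 243 mg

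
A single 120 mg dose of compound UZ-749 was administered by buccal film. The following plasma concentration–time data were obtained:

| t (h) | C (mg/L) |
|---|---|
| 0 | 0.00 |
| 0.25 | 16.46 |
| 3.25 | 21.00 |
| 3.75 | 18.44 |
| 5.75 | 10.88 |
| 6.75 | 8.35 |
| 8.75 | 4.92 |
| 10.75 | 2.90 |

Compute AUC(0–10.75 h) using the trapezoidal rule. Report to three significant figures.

Trapezoidal AUC_0→10.75:
  [0→0.25]: (0.00+16.46)/2 × 0.25 = 2.0575
  [0.25→3.25]: (16.46+21.00)/2 × 3 = 56.19
  [3.25→3.75]: (21.00+18.44)/2 × 0.5 = 9.86
  [3.75→5.75]: (18.44+10.88)/2 × 2 = 29.32
  [5.75→6.75]: (10.88+8.35)/2 × 1 = 9.615
  [6.75→8.75]: (8.35+4.92)/2 × 2 = 13.27
  [8.75→10.75]: (4.92+2.90)/2 × 2 = 7.82
  Sum = 128.1325 mg/L·h

AUC = 128 mg/L·h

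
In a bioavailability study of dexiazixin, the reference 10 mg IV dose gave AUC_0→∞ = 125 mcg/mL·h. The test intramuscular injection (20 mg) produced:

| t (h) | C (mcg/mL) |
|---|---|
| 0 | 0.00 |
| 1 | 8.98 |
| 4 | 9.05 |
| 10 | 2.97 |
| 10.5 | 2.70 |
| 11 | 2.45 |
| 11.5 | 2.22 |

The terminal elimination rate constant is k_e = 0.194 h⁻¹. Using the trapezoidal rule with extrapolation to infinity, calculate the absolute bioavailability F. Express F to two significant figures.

F = 0.33

Trapezoidal AUC_0→11.5 (intramuscular injection):
  [0→1]: (0.00+8.98)/2 × 1 = 4.49
  [1→4]: (8.98+9.05)/2 × 3 = 27.045
  [4→10]: (9.05+2.97)/2 × 6 = 36.06
  [10→10.5]: (2.97+2.70)/2 × 0.5 = 1.4175
  [10.5→11]: (2.70+2.45)/2 × 0.5 = 1.2875
  [11→11.5]: (2.45+2.22)/2 × 0.5 = 1.1675
  Sum = 71.4675 mcg/mL·h
Tail: C_last/k_e = 2.22/0.194 = 11.443
AUC_0→∞ (intramuscular injection) = 71.4675 + 11.443 = 82.9105 mcg/mL·h
F = (AUC_ev/D_ev)/(AUC_iv/D_iv) = (82.9105/20)/(125/10) = 4.145525/12.5 = 0.3316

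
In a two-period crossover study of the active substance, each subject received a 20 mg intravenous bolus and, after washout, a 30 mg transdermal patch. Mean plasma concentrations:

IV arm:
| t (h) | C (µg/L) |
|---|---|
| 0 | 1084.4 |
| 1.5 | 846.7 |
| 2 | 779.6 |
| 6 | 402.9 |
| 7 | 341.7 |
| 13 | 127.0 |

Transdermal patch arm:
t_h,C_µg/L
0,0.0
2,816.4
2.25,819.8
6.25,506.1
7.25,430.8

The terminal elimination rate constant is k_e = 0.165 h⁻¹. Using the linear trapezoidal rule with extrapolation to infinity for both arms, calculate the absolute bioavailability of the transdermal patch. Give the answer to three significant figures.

F = 0.665

Trapezoidal AUC_0→13 (IV):
  [0→1.5]: (1084.4+846.7)/2 × 1.5 = 1448.325
  [1.5→2]: (846.7+779.6)/2 × 0.5 = 406.575
  [2→6]: (779.6+402.9)/2 × 4 = 2365.0
  [6→7]: (402.9+341.7)/2 × 1 = 372.3
  [7→13]: (341.7+127.0)/2 × 6 = 1406.1
  Sum = 5998.3 µg/L·h
IV tail: 127.0/0.165 = 769.697; AUC_iv,0→∞ = 5998.3 + 769.697 = 6767.997 µg/L·h
Trapezoidal AUC_0→7.25 (transdermal patch):
  [0→2]: (0.0+816.4)/2 × 2 = 816.4
  [2→2.25]: (816.4+819.8)/2 × 0.25 = 204.525
  [2.25→6.25]: (819.8+506.1)/2 × 4 = 2651.8
  [6.25→7.25]: (506.1+430.8)/2 × 1 = 468.45
  Sum = 4141.175 µg/L·h
transdermal patch tail: 430.8/0.165 = 2610.909; AUC_ev,0→∞ = 4141.175 + 2610.909 = 6752.084 µg/L·h
F = (AUC_ev/D_ev)/(AUC_iv/D_iv) = (6752.084/30)/(6767.997/20) = 225.069/338.39985 = 0.6651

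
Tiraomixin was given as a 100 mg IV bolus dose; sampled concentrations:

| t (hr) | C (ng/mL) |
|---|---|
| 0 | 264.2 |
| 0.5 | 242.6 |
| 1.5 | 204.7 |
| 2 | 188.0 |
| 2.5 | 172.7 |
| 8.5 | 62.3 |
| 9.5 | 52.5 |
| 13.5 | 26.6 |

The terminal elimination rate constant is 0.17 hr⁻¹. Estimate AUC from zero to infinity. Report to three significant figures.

AUC = 1620 ng/mL·hr

Trapezoidal AUC_0→13.5:
  [0→0.5]: (264.2+242.6)/2 × 0.5 = 126.7
  [0.5→1.5]: (242.6+204.7)/2 × 1 = 223.65
  [1.5→2]: (204.7+188.0)/2 × 0.5 = 98.175
  [2→2.5]: (188.0+172.7)/2 × 0.5 = 90.175
  [2.5→8.5]: (172.7+62.3)/2 × 6 = 705.0
  [8.5→9.5]: (62.3+52.5)/2 × 1 = 57.4
  [9.5→13.5]: (52.5+26.6)/2 × 4 = 158.2
  Sum = 1459.3 ng/mL·hr
Extrapolated tail: C_last / k_e = 26.6 / 0.17 = 156.471
AUC_0→∞ = 1459.3 + 156.471 = 1615.771 ng/mL·hr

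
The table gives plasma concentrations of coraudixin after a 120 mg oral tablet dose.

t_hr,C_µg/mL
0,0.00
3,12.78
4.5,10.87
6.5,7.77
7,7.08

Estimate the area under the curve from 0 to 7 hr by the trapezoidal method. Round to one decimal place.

Trapezoidal AUC_0→7:
  [0→3]: (0.00+12.78)/2 × 3 = 19.17
  [3→4.5]: (12.78+10.87)/2 × 1.5 = 17.7375
  [4.5→6.5]: (10.87+7.77)/2 × 2 = 18.64
  [6.5→7]: (7.77+7.08)/2 × 0.5 = 3.7125
  Sum = 59.26 µg/mL·hr

AUC = 59.3 µg/mL·hr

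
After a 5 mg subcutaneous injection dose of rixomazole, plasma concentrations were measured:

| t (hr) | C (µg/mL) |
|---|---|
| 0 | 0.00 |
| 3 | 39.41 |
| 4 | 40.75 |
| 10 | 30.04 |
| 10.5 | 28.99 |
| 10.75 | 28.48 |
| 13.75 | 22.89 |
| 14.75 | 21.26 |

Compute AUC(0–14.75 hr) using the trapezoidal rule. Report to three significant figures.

AUC = 433 µg/mL·hr

Trapezoidal AUC_0→14.75:
  [0→3]: (0.00+39.41)/2 × 3 = 59.115
  [3→4]: (39.41+40.75)/2 × 1 = 40.08
  [4→10]: (40.75+30.04)/2 × 6 = 212.37
  [10→10.5]: (30.04+28.99)/2 × 0.5 = 14.7575
  [10.5→10.75]: (28.99+28.48)/2 × 0.25 = 7.18375
  [10.75→13.75]: (28.48+22.89)/2 × 3 = 77.055
  [13.75→14.75]: (22.89+21.26)/2 × 1 = 22.075
  Sum = 432.63625 µg/mL·hr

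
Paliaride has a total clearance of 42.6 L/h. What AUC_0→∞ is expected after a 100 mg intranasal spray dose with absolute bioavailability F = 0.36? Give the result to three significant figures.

AUC_0→∞ = F × Dose / CL
        = 0.36 × 100 / 42.6 = 0.84507 mg/L·h

AUC = 0.845 mg/L·h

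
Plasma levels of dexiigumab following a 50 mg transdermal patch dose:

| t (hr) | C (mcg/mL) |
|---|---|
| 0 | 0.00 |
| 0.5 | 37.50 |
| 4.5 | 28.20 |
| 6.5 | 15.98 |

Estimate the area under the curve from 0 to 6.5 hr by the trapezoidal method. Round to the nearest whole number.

Trapezoidal AUC_0→6.5:
  [0→0.5]: (0.00+37.50)/2 × 0.5 = 9.375
  [0.5→4.5]: (37.50+28.20)/2 × 4 = 131.4
  [4.5→6.5]: (28.20+15.98)/2 × 2 = 44.18
  Sum = 184.955 mcg/mL·hr

AUC = 185 mcg/mL·hr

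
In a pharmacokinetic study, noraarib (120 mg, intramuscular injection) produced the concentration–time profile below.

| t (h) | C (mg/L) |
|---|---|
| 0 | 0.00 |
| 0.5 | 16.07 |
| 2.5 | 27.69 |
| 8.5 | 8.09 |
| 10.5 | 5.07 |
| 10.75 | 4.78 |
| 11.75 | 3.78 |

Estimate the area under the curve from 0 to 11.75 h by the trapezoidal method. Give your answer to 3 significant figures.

Trapezoidal AUC_0→11.75:
  [0→0.5]: (0.00+16.07)/2 × 0.5 = 4.0175
  [0.5→2.5]: (16.07+27.69)/2 × 2 = 43.76
  [2.5→8.5]: (27.69+8.09)/2 × 6 = 107.34
  [8.5→10.5]: (8.09+5.07)/2 × 2 = 13.16
  [10.5→10.75]: (5.07+4.78)/2 × 0.25 = 1.23125
  [10.75→11.75]: (4.78+3.78)/2 × 1 = 4.28
  Sum = 173.78875 mg/L·h

AUC = 174 mg/L·h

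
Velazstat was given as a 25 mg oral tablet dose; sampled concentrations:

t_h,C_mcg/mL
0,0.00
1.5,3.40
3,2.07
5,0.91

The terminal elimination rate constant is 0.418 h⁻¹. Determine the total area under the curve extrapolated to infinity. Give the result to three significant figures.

Trapezoidal AUC_0→5:
  [0→1.5]: (0.00+3.40)/2 × 1.5 = 2.55
  [1.5→3]: (3.40+2.07)/2 × 1.5 = 4.1025
  [3→5]: (2.07+0.91)/2 × 2 = 2.98
  Sum = 9.6325 mcg/mL·h
Extrapolated tail: C_last / k_e = 0.91 / 0.418 = 2.177
AUC_0→∞ = 9.6325 + 2.177 = 11.8095 mcg/mL·h

AUC = 11.8 mcg/mL·h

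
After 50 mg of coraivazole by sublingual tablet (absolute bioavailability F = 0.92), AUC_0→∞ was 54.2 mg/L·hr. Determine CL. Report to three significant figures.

CL = 0.849 L/hr

CL = F × Dose / AUC_0→∞
   = 0.92 × 50 / 54.2 = 0.848708 L/hr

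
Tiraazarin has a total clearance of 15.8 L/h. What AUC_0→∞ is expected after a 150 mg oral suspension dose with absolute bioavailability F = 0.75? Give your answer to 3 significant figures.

AUC = 7.12 mg/L·h

AUC_0→∞ = F × Dose / CL
        = 0.75 × 150 / 15.8 = 7.12025 mg/L·h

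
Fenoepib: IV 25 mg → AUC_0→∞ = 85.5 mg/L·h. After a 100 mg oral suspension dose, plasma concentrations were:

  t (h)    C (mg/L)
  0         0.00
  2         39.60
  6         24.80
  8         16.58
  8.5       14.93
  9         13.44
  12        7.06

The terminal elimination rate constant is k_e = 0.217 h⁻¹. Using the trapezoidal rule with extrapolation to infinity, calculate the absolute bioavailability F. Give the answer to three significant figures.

Trapezoidal AUC_0→12 (oral suspension):
  [0→2]: (0.00+39.60)/2 × 2 = 39.6
  [2→6]: (39.60+24.80)/2 × 4 = 128.8
  [6→8]: (24.80+16.58)/2 × 2 = 41.38
  [8→8.5]: (16.58+14.93)/2 × 0.5 = 7.8775
  [8.5→9]: (14.93+13.44)/2 × 0.5 = 7.0925
  [9→12]: (13.44+7.06)/2 × 3 = 30.75
  Sum = 255.5 mg/L·h
Tail: C_last/k_e = 7.06/0.217 = 32.535
AUC_0→∞ (oral suspension) = 255.5 + 32.535 = 288.035 mg/L·h
F = (AUC_ev/D_ev)/(AUC_iv/D_iv) = (288.035/100)/(85.5/25) = 2.88035/3.42 = 0.8422

F = 0.842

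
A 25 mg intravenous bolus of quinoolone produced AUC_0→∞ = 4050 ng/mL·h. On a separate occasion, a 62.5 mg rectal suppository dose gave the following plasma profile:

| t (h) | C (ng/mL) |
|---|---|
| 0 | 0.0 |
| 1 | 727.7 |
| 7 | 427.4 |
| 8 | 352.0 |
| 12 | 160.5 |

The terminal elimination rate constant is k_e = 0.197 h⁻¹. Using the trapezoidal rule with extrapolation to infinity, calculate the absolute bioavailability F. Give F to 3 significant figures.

F = 0.598

Trapezoidal AUC_0→12 (rectal suppository):
  [0→1]: (0.0+727.7)/2 × 1 = 363.85
  [1→7]: (727.7+427.4)/2 × 6 = 3465.3
  [7→8]: (427.4+352.0)/2 × 1 = 389.7
  [8→12]: (352.0+160.5)/2 × 4 = 1025.0
  Sum = 5243.85 ng/mL·h
Tail: C_last/k_e = 160.5/0.197 = 814.721
AUC_0→∞ (rectal suppository) = 5243.85 + 814.721 = 6058.571 ng/mL·h
F = (AUC_ev/D_ev)/(AUC_iv/D_iv) = (6058.571/62.5)/(4050/25) = 96.937136/162 = 0.5984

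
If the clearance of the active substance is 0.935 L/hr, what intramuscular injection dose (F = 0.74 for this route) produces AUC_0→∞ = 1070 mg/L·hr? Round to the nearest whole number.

Dose = 1352 mg

Dose = CL × AUC_0→∞ / F
     = 0.935 × 1070 / 0.74 = 1351.96 mg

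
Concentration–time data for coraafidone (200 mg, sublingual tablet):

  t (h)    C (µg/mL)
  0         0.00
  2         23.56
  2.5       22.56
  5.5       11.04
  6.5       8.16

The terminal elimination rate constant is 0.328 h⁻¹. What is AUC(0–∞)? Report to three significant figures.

AUC = 120 µg/mL·h

Trapezoidal AUC_0→6.5:
  [0→2]: (0.00+23.56)/2 × 2 = 23.56
  [2→2.5]: (23.56+22.56)/2 × 0.5 = 11.53
  [2.5→5.5]: (22.56+11.04)/2 × 3 = 50.4
  [5.5→6.5]: (11.04+8.16)/2 × 1 = 9.6
  Sum = 95.09 µg/mL·h
Extrapolated tail: C_last / k_e = 8.16 / 0.328 = 24.878
AUC_0→∞ = 95.09 + 24.878 = 119.968 µg/mL·h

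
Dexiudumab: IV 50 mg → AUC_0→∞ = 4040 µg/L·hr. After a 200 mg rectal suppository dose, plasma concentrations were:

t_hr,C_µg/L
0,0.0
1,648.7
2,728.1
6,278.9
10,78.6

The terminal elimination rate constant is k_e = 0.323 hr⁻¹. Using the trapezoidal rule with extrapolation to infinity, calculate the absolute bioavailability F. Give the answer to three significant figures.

F = 0.247

Trapezoidal AUC_0→10 (rectal suppository):
  [0→1]: (0.0+648.7)/2 × 1 = 324.35
  [1→2]: (648.7+728.1)/2 × 1 = 688.4
  [2→6]: (728.1+278.9)/2 × 4 = 2014.0
  [6→10]: (278.9+78.6)/2 × 4 = 715.0
  Sum = 3741.75 µg/L·hr
Tail: C_last/k_e = 78.6/0.323 = 243.344
AUC_0→∞ (rectal suppository) = 3741.75 + 243.344 = 3985.094 µg/L·hr
F = (AUC_ev/D_ev)/(AUC_iv/D_iv) = (3985.094/200)/(4040/50) = 19.92547/80.8 = 0.2466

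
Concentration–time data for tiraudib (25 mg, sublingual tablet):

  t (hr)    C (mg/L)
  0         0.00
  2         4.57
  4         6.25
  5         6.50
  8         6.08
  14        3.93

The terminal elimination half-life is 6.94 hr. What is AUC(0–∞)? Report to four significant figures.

Trapezoidal AUC_0→14:
  [0→2]: (0.00+4.57)/2 × 2 = 4.57
  [2→4]: (4.57+6.25)/2 × 2 = 10.82
  [4→5]: (6.25+6.50)/2 × 1 = 6.375
  [5→8]: (6.50+6.08)/2 × 3 = 18.87
  [8→14]: (6.08+3.93)/2 × 6 = 30.03
  Sum = 70.665 mg/L·hr
k_e = ln2 / t½ = 0.693147 / 6.94 = 0.0999 hr^-1
Extrapolated tail: C_last / k_e = 3.93 / 0.0999 = 39.339
AUC_0→∞ = 70.665 + 39.339 = 110.004 mg/L·hr

AUC = 110.0 mg/L·hr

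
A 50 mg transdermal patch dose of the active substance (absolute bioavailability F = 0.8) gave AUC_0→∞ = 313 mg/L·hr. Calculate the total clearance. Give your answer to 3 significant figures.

CL = 0.128 L/hr

CL = F × Dose / AUC_0→∞
   = 0.8 × 50 / 313 = 0.127796 L/hr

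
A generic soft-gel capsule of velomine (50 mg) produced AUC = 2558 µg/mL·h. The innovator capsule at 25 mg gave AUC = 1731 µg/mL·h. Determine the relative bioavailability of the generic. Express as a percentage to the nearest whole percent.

F_rel = (AUC_test/D_test) / (AUC_ref/D_ref)
      = (2558/50) / (1731/25)
      = 51.16 / 69.24 = 0.7389 = 73.89%

F_rel = 74%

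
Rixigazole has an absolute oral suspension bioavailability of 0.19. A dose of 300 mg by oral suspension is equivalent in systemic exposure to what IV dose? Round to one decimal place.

Systemic exposure from an extravascular dose = F × D_ev, so the equivalent IV dose is F × D_ev.
D_iv = F × D_ev = 0.19 × 300 = 57 mg

D_iv = 57.0 mg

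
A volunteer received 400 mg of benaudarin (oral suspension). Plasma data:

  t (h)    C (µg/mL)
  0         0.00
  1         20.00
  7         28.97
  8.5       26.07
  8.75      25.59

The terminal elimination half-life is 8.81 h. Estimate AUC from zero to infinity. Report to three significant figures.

Trapezoidal AUC_0→8.75:
  [0→1]: (0.00+20.00)/2 × 1 = 10.0
  [1→7]: (20.00+28.97)/2 × 6 = 146.91
  [7→8.5]: (28.97+26.07)/2 × 1.5 = 41.28
  [8.5→8.75]: (26.07+25.59)/2 × 0.25 = 6.4575
  Sum = 204.6475 µg/mL·h
k_e = ln2 / t½ = 0.693147 / 8.81 = 0.0787 h^-1
Extrapolated tail: C_last / k_e = 25.59 / 0.0787 = 325.159
AUC_0→∞ = 204.6475 + 325.159 = 529.8065 µg/mL·h

AUC = 530 µg/mL·h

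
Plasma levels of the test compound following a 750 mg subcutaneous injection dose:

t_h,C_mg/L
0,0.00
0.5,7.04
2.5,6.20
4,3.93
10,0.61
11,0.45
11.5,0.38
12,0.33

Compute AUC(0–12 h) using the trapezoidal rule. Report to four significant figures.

AUC = 37.13 mg/L·h

Trapezoidal AUC_0→12:
  [0→0.5]: (0.00+7.04)/2 × 0.5 = 1.76
  [0.5→2.5]: (7.04+6.20)/2 × 2 = 13.24
  [2.5→4]: (6.20+3.93)/2 × 1.5 = 7.5975
  [4→10]: (3.93+0.61)/2 × 6 = 13.62
  [10→11]: (0.61+0.45)/2 × 1 = 0.53
  [11→11.5]: (0.45+0.38)/2 × 0.5 = 0.2075
  [11.5→12]: (0.38+0.33)/2 × 0.5 = 0.1775
  Sum = 37.1325 mg/L·h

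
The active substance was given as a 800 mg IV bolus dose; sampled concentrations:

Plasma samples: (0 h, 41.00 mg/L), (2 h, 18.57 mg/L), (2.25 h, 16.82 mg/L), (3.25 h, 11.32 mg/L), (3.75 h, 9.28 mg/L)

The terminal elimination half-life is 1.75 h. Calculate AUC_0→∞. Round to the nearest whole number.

Trapezoidal AUC_0→3.75:
  [0→2]: (41.00+18.57)/2 × 2 = 59.57
  [2→2.25]: (18.57+16.82)/2 × 0.25 = 4.42375
  [2.25→3.25]: (16.82+11.32)/2 × 1 = 14.07
  [3.25→3.75]: (11.32+9.28)/2 × 0.5 = 5.15
  Sum = 83.21375 mg/L·h
k_e = ln2 / t½ = 0.693147 / 1.75 = 0.3961 h^-1
Extrapolated tail: C_last / k_e = 9.28 / 0.3961 = 23.428
AUC_0→∞ = 83.21375 + 23.428 = 106.64175 mg/L·h

AUC = 107 mg/L·h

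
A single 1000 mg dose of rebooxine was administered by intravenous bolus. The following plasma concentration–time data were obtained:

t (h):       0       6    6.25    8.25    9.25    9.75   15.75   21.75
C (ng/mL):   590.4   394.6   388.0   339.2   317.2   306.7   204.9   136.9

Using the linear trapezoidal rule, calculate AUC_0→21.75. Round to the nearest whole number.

AUC = 6824 ng/mL·h

Trapezoidal AUC_0→21.75:
  [0→6]: (590.4+394.6)/2 × 6 = 2955.0
  [6→6.25]: (394.6+388.0)/2 × 0.25 = 97.825
  [6.25→8.25]: (388.0+339.2)/2 × 2 = 727.2
  [8.25→9.25]: (339.2+317.2)/2 × 1 = 328.2
  [9.25→9.75]: (317.2+306.7)/2 × 0.5 = 155.975
  [9.75→15.75]: (306.7+204.9)/2 × 6 = 1534.8
  [15.75→21.75]: (204.9+136.9)/2 × 6 = 1025.4
  Sum = 6824.4 ng/mL·h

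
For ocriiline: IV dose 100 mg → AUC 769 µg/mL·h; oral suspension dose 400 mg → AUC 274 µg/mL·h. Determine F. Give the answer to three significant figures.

F = 0.0891

F = (AUC_ev / D_ev) / (AUC_iv / D_iv)
  = (274/400) / (769/100)
  = 0.685 / 7.69 = 0.0891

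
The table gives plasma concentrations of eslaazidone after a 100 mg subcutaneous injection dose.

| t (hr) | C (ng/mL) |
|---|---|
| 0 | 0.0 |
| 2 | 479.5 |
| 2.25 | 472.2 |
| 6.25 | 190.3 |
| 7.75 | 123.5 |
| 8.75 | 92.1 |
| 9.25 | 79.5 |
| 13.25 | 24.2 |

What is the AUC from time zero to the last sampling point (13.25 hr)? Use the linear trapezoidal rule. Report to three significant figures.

Trapezoidal AUC_0→13.25:
  [0→2]: (0.0+479.5)/2 × 2 = 479.5
  [2→2.25]: (479.5+472.2)/2 × 0.25 = 118.9625
  [2.25→6.25]: (472.2+190.3)/2 × 4 = 1325.0
  [6.25→7.75]: (190.3+123.5)/2 × 1.5 = 235.35
  [7.75→8.75]: (123.5+92.1)/2 × 1 = 107.8
  [8.75→9.25]: (92.1+79.5)/2 × 0.5 = 42.9
  [9.25→13.25]: (79.5+24.2)/2 × 4 = 207.4
  Sum = 2516.9125 ng/mL·hr

AUC = 2520 ng/mL·hr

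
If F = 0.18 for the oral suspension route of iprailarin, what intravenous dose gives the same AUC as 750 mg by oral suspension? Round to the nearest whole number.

Systemic exposure from an extravascular dose = F × D_ev, so the equivalent IV dose is F × D_ev.
D_iv = F × D_ev = 0.18 × 750 = 135 mg

D_iv = 135 mg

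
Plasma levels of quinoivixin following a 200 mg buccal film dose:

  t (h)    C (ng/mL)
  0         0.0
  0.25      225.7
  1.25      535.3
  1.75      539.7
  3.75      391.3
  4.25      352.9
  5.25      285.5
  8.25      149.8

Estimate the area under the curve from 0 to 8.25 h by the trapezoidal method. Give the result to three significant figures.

AUC = 2770 ng/mL·h

Trapezoidal AUC_0→8.25:
  [0→0.25]: (0.0+225.7)/2 × 0.25 = 28.2125
  [0.25→1.25]: (225.7+535.3)/2 × 1 = 380.5
  [1.25→1.75]: (535.3+539.7)/2 × 0.5 = 268.75
  [1.75→3.75]: (539.7+391.3)/2 × 2 = 931.0
  [3.75→4.25]: (391.3+352.9)/2 × 0.5 = 186.05
  [4.25→5.25]: (352.9+285.5)/2 × 1 = 319.2
  [5.25→8.25]: (285.5+149.8)/2 × 3 = 652.95
  Sum = 2766.6625 ng/mL·h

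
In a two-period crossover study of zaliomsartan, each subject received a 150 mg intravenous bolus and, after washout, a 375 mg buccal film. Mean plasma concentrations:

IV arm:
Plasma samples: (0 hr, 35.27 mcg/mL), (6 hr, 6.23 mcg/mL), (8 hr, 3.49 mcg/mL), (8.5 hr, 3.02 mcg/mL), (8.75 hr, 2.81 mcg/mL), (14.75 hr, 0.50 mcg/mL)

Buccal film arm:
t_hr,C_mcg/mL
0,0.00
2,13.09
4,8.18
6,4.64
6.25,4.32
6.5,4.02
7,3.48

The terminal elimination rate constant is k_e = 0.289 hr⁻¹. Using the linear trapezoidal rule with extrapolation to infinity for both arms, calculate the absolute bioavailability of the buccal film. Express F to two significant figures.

Trapezoidal AUC_0→14.75 (IV):
  [0→6]: (35.27+6.23)/2 × 6 = 124.5
  [6→8]: (6.23+3.49)/2 × 2 = 9.72
  [8→8.5]: (3.49+3.02)/2 × 0.5 = 1.6275
  [8.5→8.75]: (3.02+2.81)/2 × 0.25 = 0.72875
  [8.75→14.75]: (2.81+0.50)/2 × 6 = 9.93
  Sum = 146.50625 mcg/mL·hr
IV tail: 0.50/0.289 = 1.730; AUC_iv,0→∞ = 146.50625 + 1.730 = 148.23625 mcg/mL·hr
Trapezoidal AUC_0→7 (buccal film):
  [0→2]: (0.00+13.09)/2 × 2 = 13.09
  [2→4]: (13.09+8.18)/2 × 2 = 21.27
  [4→6]: (8.18+4.64)/2 × 2 = 12.82
  [6→6.25]: (4.64+4.32)/2 × 0.25 = 1.12
  [6.25→6.5]: (4.32+4.02)/2 × 0.25 = 1.0425
  [6.5→7]: (4.02+3.48)/2 × 0.5 = 1.875
  Sum = 51.2175 mcg/mL·hr
buccal film tail: 3.48/0.289 = 12.042; AUC_ev,0→∞ = 51.2175 + 12.042 = 63.2595 mcg/mL·hr
F = (AUC_ev/D_ev)/(AUC_iv/D_iv) = (63.2595/375)/(148.23625/150) = 0.168692/0.988242 = 0.1707

F = 0.17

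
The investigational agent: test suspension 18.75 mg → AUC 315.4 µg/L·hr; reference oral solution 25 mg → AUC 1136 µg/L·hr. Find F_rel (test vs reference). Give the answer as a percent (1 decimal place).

F_rel = 37.0%

F_rel = (AUC_test/D_test) / (AUC_ref/D_ref)
      = (315.4/18.75) / (1136/25)
      = 16.8213 / 45.44 = 0.3702 = 37.02%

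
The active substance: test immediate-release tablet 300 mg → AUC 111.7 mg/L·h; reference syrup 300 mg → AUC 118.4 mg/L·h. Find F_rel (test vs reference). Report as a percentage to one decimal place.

F_rel = (AUC_test/D_test) / (AUC_ref/D_ref)
      = (111.7/300) / (118.4/300)
      = 0.372333 / 0.394667 = 0.9434 = 94.34%

F_rel = 94.3%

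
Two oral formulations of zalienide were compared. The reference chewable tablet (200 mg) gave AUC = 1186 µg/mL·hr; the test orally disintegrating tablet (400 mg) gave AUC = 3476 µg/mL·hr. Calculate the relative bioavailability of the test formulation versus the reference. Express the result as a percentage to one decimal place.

F_rel = (AUC_test/D_test) / (AUC_ref/D_ref)
      = (3476/400) / (1186/200)
      = 8.69 / 5.93 = 1.4654 = 146.54%

F_rel = 146.5%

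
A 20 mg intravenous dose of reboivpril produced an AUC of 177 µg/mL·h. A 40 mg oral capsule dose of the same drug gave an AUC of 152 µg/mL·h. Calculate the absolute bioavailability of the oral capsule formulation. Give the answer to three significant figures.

F = 0.429

F = (AUC_ev / D_ev) / (AUC_iv / D_iv)
  = (152/40) / (177/20)
  = 3.8 / 8.85 = 0.4294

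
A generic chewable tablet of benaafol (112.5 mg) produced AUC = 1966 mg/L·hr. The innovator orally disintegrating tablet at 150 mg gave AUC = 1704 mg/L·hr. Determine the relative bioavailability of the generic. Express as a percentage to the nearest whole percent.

F_rel = 154%

F_rel = (AUC_test/D_test) / (AUC_ref/D_ref)
      = (1966/112.5) / (1704/150)
      = 17.4756 / 11.36 = 1.5383 = 153.83%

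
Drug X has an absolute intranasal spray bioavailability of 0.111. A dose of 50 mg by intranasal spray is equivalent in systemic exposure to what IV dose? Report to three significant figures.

Systemic exposure from an extravascular dose = F × D_ev, so the equivalent IV dose is F × D_ev.
D_iv = F × D_ev = 0.111 × 50 = 5.55 mg

D_iv = 5.55 mg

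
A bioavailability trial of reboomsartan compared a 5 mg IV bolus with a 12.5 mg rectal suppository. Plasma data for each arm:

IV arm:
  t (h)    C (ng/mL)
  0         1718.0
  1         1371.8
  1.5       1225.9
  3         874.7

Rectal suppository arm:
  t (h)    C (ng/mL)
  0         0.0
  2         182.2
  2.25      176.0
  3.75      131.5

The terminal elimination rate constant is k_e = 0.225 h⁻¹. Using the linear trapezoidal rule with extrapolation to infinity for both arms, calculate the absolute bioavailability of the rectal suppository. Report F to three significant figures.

Trapezoidal AUC_0→3 (IV):
  [0→1]: (1718.0+1371.8)/2 × 1 = 1544.9
  [1→1.5]: (1371.8+1225.9)/2 × 0.5 = 649.425
  [1.5→3]: (1225.9+874.7)/2 × 1.5 = 1575.45
  Sum = 3769.775 ng/mL·h
IV tail: 874.7/0.225 = 3887.556; AUC_iv,0→∞ = 3769.775 + 3887.556 = 7657.331 ng/mL·h
Trapezoidal AUC_0→3.75 (rectal suppository):
  [0→2]: (0.0+182.2)/2 × 2 = 182.2
  [2→2.25]: (182.2+176.0)/2 × 0.25 = 44.775
  [2.25→3.75]: (176.0+131.5)/2 × 1.5 = 230.625
  Sum = 457.6 ng/mL·h
rectal suppository tail: 131.5/0.225 = 584.444; AUC_ev,0→∞ = 457.6 + 584.444 = 1042.044 ng/mL·h
F = (AUC_ev/D_ev)/(AUC_iv/D_iv) = (1042.044/12.5)/(7657.331/5) = 83.36352/1531.4662 = 0.0544

F = 0.0544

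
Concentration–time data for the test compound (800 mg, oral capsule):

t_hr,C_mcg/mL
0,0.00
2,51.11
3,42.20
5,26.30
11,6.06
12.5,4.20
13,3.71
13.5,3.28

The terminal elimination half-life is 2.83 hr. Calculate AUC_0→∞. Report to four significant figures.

AUC = 288.2 mcg/mL·hr

Trapezoidal AUC_0→13.5:
  [0→2]: (0.00+51.11)/2 × 2 = 51.11
  [2→3]: (51.11+42.20)/2 × 1 = 46.655
  [3→5]: (42.20+26.30)/2 × 2 = 68.5
  [5→11]: (26.30+6.06)/2 × 6 = 97.08
  [11→12.5]: (6.06+4.20)/2 × 1.5 = 7.695
  [12.5→13]: (4.20+3.71)/2 × 0.5 = 1.9775
  [13→13.5]: (3.71+3.28)/2 × 0.5 = 1.7475
  Sum = 274.765 mcg/mL·hr
k_e = ln2 / t½ = 0.693147 / 2.83 = 0.2449 hr^-1
Extrapolated tail: C_last / k_e = 3.28 / 0.2449 = 13.393
AUC_0→∞ = 274.765 + 13.393 = 288.158 mcg/mL·hr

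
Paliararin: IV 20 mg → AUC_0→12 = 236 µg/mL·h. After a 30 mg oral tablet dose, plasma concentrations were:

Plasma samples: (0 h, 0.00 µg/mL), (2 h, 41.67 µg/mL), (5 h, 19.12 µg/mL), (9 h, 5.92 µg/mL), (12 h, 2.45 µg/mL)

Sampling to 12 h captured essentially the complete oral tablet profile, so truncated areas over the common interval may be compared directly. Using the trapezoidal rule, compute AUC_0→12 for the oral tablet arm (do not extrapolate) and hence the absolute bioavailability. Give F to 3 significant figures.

F = 0.552

Trapezoidal AUC_0→12 (oral tablet):
  [0→2]: (0.00+41.67)/2 × 2 = 41.67
  [2→5]: (41.67+19.12)/2 × 3 = 91.185
  [5→9]: (19.12+5.92)/2 × 4 = 50.08
  [9→12]: (5.92+2.45)/2 × 3 = 12.555
  Sum = 195.49 µg/mL·h
F = (AUC_ev/D_ev)/(AUC_iv/D_iv) = (195.49/30)/(236/20) = 6.51633/11.8 = 0.5522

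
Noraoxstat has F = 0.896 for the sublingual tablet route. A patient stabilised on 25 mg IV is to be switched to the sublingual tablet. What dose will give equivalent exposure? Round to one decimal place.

For equal systemic exposure: F × D_ev = D_iv
D_ev = D_iv / F = 25 / 0.896 = 27.9018 mg

D_sublingual = 27.9 mg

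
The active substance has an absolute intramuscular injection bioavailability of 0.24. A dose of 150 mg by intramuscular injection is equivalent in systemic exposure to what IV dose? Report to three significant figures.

D_iv = 36.0 mg

Systemic exposure from an extravascular dose = F × D_ev, so the equivalent IV dose is F × D_ev.
D_iv = F × D_ev = 0.24 × 150 = 36 mg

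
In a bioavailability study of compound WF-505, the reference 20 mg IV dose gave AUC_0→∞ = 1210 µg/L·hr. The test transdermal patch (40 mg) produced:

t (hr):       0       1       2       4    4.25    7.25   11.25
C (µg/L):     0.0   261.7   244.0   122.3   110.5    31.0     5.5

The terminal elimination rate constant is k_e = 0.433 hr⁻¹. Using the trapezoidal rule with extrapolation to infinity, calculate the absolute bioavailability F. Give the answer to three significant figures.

F = 0.445

Trapezoidal AUC_0→11.25 (transdermal patch):
  [0→1]: (0.0+261.7)/2 × 1 = 130.85
  [1→2]: (261.7+244.0)/2 × 1 = 252.85
  [2→4]: (244.0+122.3)/2 × 2 = 366.3
  [4→4.25]: (122.3+110.5)/2 × 0.25 = 29.1
  [4.25→7.25]: (110.5+31.0)/2 × 3 = 212.25
  [7.25→11.25]: (31.0+5.5)/2 × 4 = 73.0
  Sum = 1064.35 µg/L·hr
Tail: C_last/k_e = 5.5/0.433 = 12.702
AUC_0→∞ (transdermal patch) = 1064.35 + 12.702 = 1077.052 µg/L·hr
F = (AUC_ev/D_ev)/(AUC_iv/D_iv) = (1077.052/40)/(1210/20) = 26.9263/60.5 = 0.4451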